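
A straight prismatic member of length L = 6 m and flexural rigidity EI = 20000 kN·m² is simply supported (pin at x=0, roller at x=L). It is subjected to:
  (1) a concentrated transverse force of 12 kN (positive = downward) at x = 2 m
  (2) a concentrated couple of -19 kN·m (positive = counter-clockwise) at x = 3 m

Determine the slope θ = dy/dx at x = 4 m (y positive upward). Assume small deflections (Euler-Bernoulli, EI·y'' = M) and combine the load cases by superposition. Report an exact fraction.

Load 1 — point force P=12 kN at a=2 m (b=L-a=4):
  θ_1 = -Pa(2L²-6Lx+3x²+a²)/(6LEI)  [x>a] = -12·2·(2·6²-6·6·4+3·4²+2²)/(6·6·20000) = 1/1500 rad
Load 2 — applied couple M₀=-19 kN·m at a=3 m (b=L-a=3):
  θ_2 = (M₀x²/(2L)-M₀(x-a)+C₁)/EI  [x>a] with C₁=M₀(3b²-L²)/(6L)=19/4 = ((-19)·4²/(2·6)-(-19)·(4-3)+(19/4))/20000 = -19/240000 rad
Superposition: θ = Σ θ_i = 47/80000 rad ≈ 0.000588 rad

θ(4) = 47/80000 rad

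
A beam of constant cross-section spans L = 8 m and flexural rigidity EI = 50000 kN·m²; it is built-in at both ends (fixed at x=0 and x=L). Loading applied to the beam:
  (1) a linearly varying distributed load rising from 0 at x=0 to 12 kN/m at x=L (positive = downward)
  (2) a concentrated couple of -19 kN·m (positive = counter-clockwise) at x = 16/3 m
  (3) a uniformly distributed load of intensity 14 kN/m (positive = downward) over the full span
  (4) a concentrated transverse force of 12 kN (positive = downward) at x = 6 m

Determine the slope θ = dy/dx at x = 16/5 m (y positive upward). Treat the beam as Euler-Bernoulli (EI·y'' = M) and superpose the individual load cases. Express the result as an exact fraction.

θ(16/5) = -10351/11718750 rad

Load 1 — triangular load w₀=12 kN/m (0→w₀ over full span):
  θ_1 = -w₀(2x(L-x)(L-2x)(x+2L)+x²(L-x)²)/(120LEI) = -12·(2·(16/5)·(8-(16/5))·(8-2·(16/5))·((16/5)+2·8)+(16/5)²·(8-(16/5))²)/(120·8·50000) = -576/1953125 rad
Load 2 — applied couple M₀=-19 kN·m at a=16/3 m (b=L-a=8/3):
  θ_2 = (R_Ax²/2 - M_Ax)/EI  [x≤a] with R_A=-19/6, M_A=-19/3 = ((-19/6)·(16/5)²/2 - (-19/3)·(16/5))/50000 = 19/234375 rad
Load 3 — uniform load w=14 kN/m over full span:
  θ_3 = -wx(L-x)(L-2x)/(12EI) = -14·(16/5)·(8-(16/5))·(8-2·(16/5))/(12·50000) = -224/390625 rad
Load 4 — point force P=12 kN at a=6 m (b=L-a=2):
  θ_4 = -Pb²x(2aL-(3a+b)x)/(2L³EI)  [x≤a] = -12·2²·(16/5)·(2·6·8-(3·6+2)·(16/5))/(2·8³·50000) = -3/31250 rad
Superposition: θ = Σ θ_i = -10351/11718750 rad ≈ -0.000883 rad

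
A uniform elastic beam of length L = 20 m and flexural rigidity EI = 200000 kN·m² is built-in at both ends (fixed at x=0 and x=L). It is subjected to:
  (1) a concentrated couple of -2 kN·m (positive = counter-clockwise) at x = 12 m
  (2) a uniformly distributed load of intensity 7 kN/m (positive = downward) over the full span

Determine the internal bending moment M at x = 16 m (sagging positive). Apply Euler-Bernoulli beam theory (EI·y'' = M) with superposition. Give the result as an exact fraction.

M(16) = -3374/375 kN·m

Load 1 — applied couple M₀=-2 kN·m at a=12 m (b=L-a=8):
  M_1 = R_Ax - M_A - M₀  [x>a] with R_A=-18/125, M_A=-16/25 = (-18/125)·16 - (-16/25) - (-2) = 42/125 kN·m
Load 2 — uniform load w=7 kN/m over full span:
  M_2 = wLx/2 - wL²/12 - wx²/2 = 7·20·16/2 - 7·20²/12 - 7·16²/2 = -28/3 kN·m
Superposition: M = Σ M_i = -3374/375 kN·m ≈ -8.997333 kN·m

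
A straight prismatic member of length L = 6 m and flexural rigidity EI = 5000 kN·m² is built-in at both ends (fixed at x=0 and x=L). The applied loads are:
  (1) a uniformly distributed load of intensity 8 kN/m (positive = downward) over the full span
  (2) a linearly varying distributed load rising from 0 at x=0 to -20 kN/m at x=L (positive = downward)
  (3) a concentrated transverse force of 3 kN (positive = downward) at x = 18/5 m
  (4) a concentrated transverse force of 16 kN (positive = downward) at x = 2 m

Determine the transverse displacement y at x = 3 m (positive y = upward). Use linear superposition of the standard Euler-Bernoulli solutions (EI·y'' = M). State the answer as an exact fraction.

y(3) = -14411/7500000 m

Load 1 — uniform load w=8 kN/m over full span:
  y_1 = -wx²(L-x)²/(24EI) = -8·3²·(6-3)²/(24·5000) = -27/5000 m
Load 2 — triangular load w₀=-20 kN/m (0→w₀ over full span):
  y_2 = -w₀x²(L-x)²(x+2L)/(120LEI) = -(-20)·3²·(6-3)²·(3+2·6)/(120·6·5000) = 27/4000 m
Load 3 — point force P=3 kN at a=18/5 m (b=L-a=12/5):
  y_3 = -Pb²x²(3aL-(3a+b)x)/(6L³EI)  [x≤a] = -3·(12/5)²·3²·(3·(18/5)·6-(3·(18/5)+(12/5))·3)/(6·6³·5000) = -189/312500 m
Load 4 — point force P=16 kN at a=2 m (b=L-a=4):
  y_4 = -Pa²(L-x)²(3bL-(3b+a)(L-x))/(6L³EI)  [x>a] = -16·2²·(6-3)²·(3·4·6-(3·4+2)·(6-3))/(6·6³·5000) = -1/375 m
Superposition: y = Σ y_i = -14411/7500000 m ≈ -0.001921 m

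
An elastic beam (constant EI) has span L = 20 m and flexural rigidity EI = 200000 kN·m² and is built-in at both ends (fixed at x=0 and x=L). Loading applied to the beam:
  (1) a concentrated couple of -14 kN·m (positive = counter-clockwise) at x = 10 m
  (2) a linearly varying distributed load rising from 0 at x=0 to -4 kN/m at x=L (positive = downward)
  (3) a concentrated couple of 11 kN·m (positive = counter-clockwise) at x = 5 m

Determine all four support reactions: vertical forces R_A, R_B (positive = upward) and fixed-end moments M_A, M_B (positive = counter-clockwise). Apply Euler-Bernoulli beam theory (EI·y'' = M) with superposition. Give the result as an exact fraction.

Load 1 — applied couple M₀=-14 kN·m at a=10 m (b=L-a=10):
  R_A = 6M₀ab/L³ = 6·(-14)·10·10/20³ = -21/20 kN
  M_A = M₀b(2a-b)/L² = (-14)·10·(2·10-10)/20² = -7/2 kN·m
  R_B = -6M₀ab/L³ = -6·(-14)·10·10/20³ = 21/20 kN
  M_B = M₀a(2b-a)/L² = (-14)·10·(2·10-10)/20² = -7/2 kN·m
Load 2 — triangular load w₀=-4 kN/m (0→w₀ over full span):
  R_A = 3w₀L/20 = 3·(-4)·20/20 = -12 kN
  M_A = w₀L²/30 = (-4)·20²/30 = -160/3 kN·m
  R_B = 7w₀L/20 = 7·(-4)·20/20 = -28 kN
  M_B = -w₀L²/20 = -(-4)·20²/20 = 80 kN·m
Load 3 — applied couple M₀=11 kN·m at a=5 m (b=L-a=15):
  R_A = 6M₀ab/L³ = 6·11·5·15/20³ = 99/160 kN
  M_A = M₀b(2a-b)/L² = 11·15·(2·5-15)/20² = -33/16 kN·m
  R_B = -6M₀ab/L³ = -6·11·5·15/20³ = -99/160 kN
  M_B = M₀a(2b-a)/L² = 11·5·(2·15-5)/20² = 55/16 kN·m
Superposition: R_A = -1989/160 kN, M_A = -2827/48 kN·m, R_B = -4411/160 kN, M_B = 1279/16 kN·m

R_A = -1989/160 kN, M_A = -2827/48 kN·m, R_B = -4411/160 kN, M_B = 1279/16 kN·m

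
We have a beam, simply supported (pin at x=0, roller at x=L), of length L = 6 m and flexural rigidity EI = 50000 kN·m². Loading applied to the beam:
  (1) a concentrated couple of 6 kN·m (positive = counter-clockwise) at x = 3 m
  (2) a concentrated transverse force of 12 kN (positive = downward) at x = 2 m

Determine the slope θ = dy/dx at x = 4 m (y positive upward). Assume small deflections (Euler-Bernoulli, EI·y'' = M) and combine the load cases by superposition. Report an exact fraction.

Load 1 — applied couple M₀=6 kN·m at a=3 m (b=L-a=3):
  θ_1 = (M₀x²/(2L)-M₀(x-a)+C₁)/EI  [x>a] with C₁=M₀(3b²-L²)/(6L)=-3/2 = (6·4²/(2·6)-6·(4-3)+(-3/2))/50000 = 1/100000 rad
Load 2 — point force P=12 kN at a=2 m (b=L-a=4):
  θ_2 = -Pa(2L²-6Lx+3x²+a²)/(6LEI)  [x>a] = -12·2·(2·6²-6·6·4+3·4²+2²)/(6·6·50000) = 1/3750 rad
Superposition: θ = Σ θ_i = 83/300000 rad ≈ 0.000277 rad

θ(4) = 83/300000 rad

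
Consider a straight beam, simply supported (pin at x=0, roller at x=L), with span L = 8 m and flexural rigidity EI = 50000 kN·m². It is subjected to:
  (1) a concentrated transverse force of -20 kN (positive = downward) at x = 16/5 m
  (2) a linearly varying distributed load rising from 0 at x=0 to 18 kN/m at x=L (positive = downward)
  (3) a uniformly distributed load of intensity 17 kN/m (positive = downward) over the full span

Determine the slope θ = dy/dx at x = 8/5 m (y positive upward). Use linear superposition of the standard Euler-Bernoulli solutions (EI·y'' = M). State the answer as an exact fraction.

Load 1 — point force P=-20 kN at a=16/5 m (b=L-a=24/5):
  θ_1 = -Pb(L²-b²-3x²)/(6LEI)  [x≤a] = -(-20)·(24/5)·(8²-(24/5)²-3·(8/5)²)/(6·8·50000) = 104/78125 rad
Load 2 — triangular load w₀=18 kN/m (0→w₀ over full span):
  θ_2 = -w₀(7L⁴-30L²x²+15x⁴)/(360LEI) = -18·(7·8⁴-30·8²·(8/5)²+15·(8/5)⁴)/(360·8·50000) = -5824/1953125 rad
Load 3 — uniform load w=17 kN/m over full span:
  θ_3 = -w(L³-6Lx²+4x³)/(24EI) = -17·(8³-6·8·(8/5)²+4·(8/5)³)/(24·50000) = -2244/390625 rad
Superposition: θ = Σ θ_i = -14444/1953125 rad ≈ -0.007395 rad

θ(8/5) = -14444/1953125 rad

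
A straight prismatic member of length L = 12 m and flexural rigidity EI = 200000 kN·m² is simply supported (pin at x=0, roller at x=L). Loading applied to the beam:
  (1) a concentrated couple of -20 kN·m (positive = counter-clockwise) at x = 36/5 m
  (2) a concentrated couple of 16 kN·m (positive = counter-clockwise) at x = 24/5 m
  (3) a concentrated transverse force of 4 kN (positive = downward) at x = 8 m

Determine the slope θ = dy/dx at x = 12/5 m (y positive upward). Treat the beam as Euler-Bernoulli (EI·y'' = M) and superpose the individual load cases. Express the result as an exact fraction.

θ(12/5) = -31/2812500 rad

Load 1 — applied couple M₀=-20 kN·m at a=36/5 m (b=L-a=24/5):
  θ_1 = (M₀x²/(2L)+C₁)/EI  [x≤a] with C₁=M₀(3b²-L²)/(6L)=104/5 = ((-20)·(12/5)²/(2·12)+(104/5))/200000 = 1/12500 rad
Load 2 — applied couple M₀=16 kN·m at a=24/5 m (b=L-a=36/5):
  θ_2 = (M₀x²/(2L)+C₁)/EI  [x≤a] with C₁=M₀(3b²-L²)/(6L)=64/25 = (16·(12/5)²/(2·12)+(64/25))/200000 = 1/31250 rad
Load 3 — point force P=4 kN at a=8 m (b=L-a=4):
  θ_3 = -Pb(L²-b²-3x²)/(6LEI)  [x≤a] = -4·4·(12²-4²-3·(12/5)²)/(6·12·200000) = -173/1406250 rad
Superposition: θ = Σ θ_i = -31/2812500 rad ≈ -0.000011 rad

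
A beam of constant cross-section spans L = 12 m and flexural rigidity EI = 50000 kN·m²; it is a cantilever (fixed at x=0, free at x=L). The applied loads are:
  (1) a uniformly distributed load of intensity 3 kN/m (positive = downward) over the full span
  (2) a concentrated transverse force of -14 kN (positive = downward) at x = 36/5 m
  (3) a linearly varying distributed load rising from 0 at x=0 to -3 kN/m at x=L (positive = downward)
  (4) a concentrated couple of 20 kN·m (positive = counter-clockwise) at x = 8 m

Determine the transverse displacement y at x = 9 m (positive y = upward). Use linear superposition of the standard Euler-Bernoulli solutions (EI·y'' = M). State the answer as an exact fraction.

Load 1 — uniform load w=3 kN/m over full span:
  y_1 = -wx²(x²-4Lx+6L²)/(24EI) = -3·9²·(9²-4·12·9+6·12²)/(24·50000) = -41553/400000 m
Load 2 — point force P=-14 kN at a=36/5 m (b=L-a=24/5):
  y_2 = -Pa²(3x-a)/(6EI)  [x>a] = -(-14)·(36/5)²·(3·9-(36/5))/(6·50000) = 18711/390625 m
Load 3 — triangular load w₀=-3 kN/m (0→w₀ over full span):
  y_3 = (w₀Lx³/12-w₀L²x²/6-w₀x⁵/(120L))/EI = ((-3)·12·9³/12-(-3)·12²·9²/6-(-3)·9⁵/(120·12))/50000 = 602883/8000000 m
Load 4 — applied couple M₀=20 kN·m at a=8 m (b=L-a=4):
  y_4 = M₀a(2x-a)/(2EI)  [x>a] = 20·8·(2·9-8)/(2·50000) = 2/125 m
Superposition: y = Σ y_i = 7075607/200000000 m ≈ 0.035378 m

y(9) = 7075607/200000000 m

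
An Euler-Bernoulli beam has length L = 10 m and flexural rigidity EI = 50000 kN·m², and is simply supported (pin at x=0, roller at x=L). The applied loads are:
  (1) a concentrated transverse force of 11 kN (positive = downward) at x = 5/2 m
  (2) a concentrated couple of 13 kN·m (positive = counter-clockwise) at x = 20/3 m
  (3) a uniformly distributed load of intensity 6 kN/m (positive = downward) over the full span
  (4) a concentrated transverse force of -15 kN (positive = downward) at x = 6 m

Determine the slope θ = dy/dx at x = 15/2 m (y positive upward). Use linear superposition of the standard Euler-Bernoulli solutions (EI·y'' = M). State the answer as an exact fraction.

θ(15/2) = 21551/7200000 rad

Load 1 — point force P=11 kN at a=5/2 m (b=L-a=15/2):
  θ_1 = -Pa(2L²-6Lx+3x²+a²)/(6LEI)  [x>a] = -11·(5/2)·(2·10²-6·10·(15/2)+3·(15/2)²+(5/2)²)/(6·10·50000) = 11/16000 rad
Load 2 — applied couple M₀=13 kN·m at a=20/3 m (b=L-a=10/3):
  θ_2 = (M₀x²/(2L)-M₀(x-a)+C₁)/EI  [x>a] with C₁=M₀(3b²-L²)/(6L)=-130/9 = (13·(15/2)²/(2·10)-13·((15/2)-(20/3))+(-130/9))/50000 = 13/57600 rad
Load 3 — uniform load w=6 kN/m over full span:
  θ_3 = -w(L³-6Lx²+4x³)/(24EI) = -6·(10³-6·10·(15/2)²+4·(15/2)³)/(24·50000) = 11/3200 rad
Load 4 — point force P=-15 kN at a=6 m (b=L-a=4):
  θ_4 = -Pa(2L²-6Lx+3x²+a²)/(6LEI)  [x>a] = -(-15)·6·(2·10²-6·10·(15/2)+3·(15/2)²+6²)/(6·10·50000) = -543/400000 rad
Superposition: θ = Σ θ_i = 21551/7200000 rad ≈ 0.002993 rad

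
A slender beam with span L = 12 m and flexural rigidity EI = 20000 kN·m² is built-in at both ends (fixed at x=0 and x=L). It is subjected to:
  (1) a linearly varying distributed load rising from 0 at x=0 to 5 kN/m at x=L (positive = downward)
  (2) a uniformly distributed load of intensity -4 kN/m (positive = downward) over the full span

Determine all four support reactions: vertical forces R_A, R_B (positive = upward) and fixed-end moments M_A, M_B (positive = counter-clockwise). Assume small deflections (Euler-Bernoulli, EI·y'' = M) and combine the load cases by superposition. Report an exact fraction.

Load 1 — triangular load w₀=5 kN/m (0→w₀ over full span):
  R_A = 3w₀L/20 = 3·5·12/20 = 9 kN
  M_A = w₀L²/30 = 5·12²/30 = 24 kN·m
  R_B = 7w₀L/20 = 7·5·12/20 = 21 kN
  M_B = -w₀L²/20 = -5·12²/20 = -36 kN·m
Load 2 — uniform load w=-4 kN/m over full span:
  R_A = wL/2 = (-4)·12/2 = -24 kN
  M_A = wL²/12 = (-4)·12²/12 = -48 kN·m
  R_B = wL/2 = (-4)·12/2 = -24 kN
  M_B = -wL²/12 = -(-4)·12²/12 = 48 kN·m
Superposition: R_A = -15 kN, M_A = -24 kN·m, R_B = -3 kN, M_B = 12 kN·m

R_A = -15 kN, M_A = -24 kN·m, R_B = -3 kN, M_B = 12 kN·m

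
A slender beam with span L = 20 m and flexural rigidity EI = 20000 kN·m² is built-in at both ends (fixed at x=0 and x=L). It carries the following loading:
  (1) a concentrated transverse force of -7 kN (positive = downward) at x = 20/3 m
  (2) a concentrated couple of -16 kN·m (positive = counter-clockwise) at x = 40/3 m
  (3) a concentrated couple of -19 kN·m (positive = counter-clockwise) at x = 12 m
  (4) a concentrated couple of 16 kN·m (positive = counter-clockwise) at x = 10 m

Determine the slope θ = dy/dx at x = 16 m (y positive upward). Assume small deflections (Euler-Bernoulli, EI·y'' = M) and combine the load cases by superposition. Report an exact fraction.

Load 1 — point force P=-7 kN at a=20/3 m (b=L-a=40/3):
  θ_1 = Pa²(L-x)(2bL-(3b+a)(L-x))/(2L³EI)  [x>a] = (-7)·(20/3)²·(20-16)·(2·(40/3)·20-(3·(40/3)+(20/3))·(20-16))/(2·20³·20000) = -91/67500 rad
Load 2 — applied couple M₀=-16 kN·m at a=40/3 m (b=L-a=20/3):
  θ_2 = (R_Ax²/2 - M_Ax - M₀(x-a))/EI  [x>a] with R_A=-16/15, M_A=-16/3 = ((-16/15)·16²/2 - (-16/3)·16 - (-16)·(16-(40/3)))/20000 = -4/9375 rad
Load 3 — applied couple M₀=-19 kN·m at a=12 m (b=L-a=8):
  θ_3 = (R_Ax²/2 - M_Ax - M₀(x-a))/EI  [x>a] with R_A=-171/125, M_A=-152/25 = ((-171/125)·16²/2 - (-152/25)·16 - (-19)·(16-12))/20000 = -57/625000 rad
Load 4 — applied couple M₀=16 kN·m at a=10 m (b=L-a=10):
  θ_4 = (R_Ax²/2 - M_Ax - M₀(x-a))/EI  [x>a] with R_A=6/5, M_A=4 = ((6/5)·16²/2 - 4·16 - 16·(16-10))/20000 = -1/3125 rad
Superposition: θ = Σ θ_i = -36889/16875000 rad ≈ -0.002186 rad

θ(16) = -36889/16875000 rad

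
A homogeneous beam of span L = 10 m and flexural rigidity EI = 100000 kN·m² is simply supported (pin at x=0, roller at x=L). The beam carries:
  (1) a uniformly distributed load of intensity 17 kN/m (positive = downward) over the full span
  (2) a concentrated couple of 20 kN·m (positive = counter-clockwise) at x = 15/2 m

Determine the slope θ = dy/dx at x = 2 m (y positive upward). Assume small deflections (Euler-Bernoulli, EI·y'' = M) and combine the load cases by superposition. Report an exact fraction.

θ(2) = -7009/1200000 rad

Load 1 — uniform load w=17 kN/m over full span:
  θ_1 = -w(L³-6Lx²+4x³)/(24EI) = -17·(10³-6·10·2²+4·2³)/(24·100000) = -561/100000 rad
Load 2 — applied couple M₀=20 kN·m at a=15/2 m (b=L-a=5/2):
  θ_2 = (M₀x²/(2L)+C₁)/EI  [x≤a] with C₁=M₀(3b²-L²)/(6L)=-325/12 = (20·2²/(2·10)+(-325/12))/100000 = -277/1200000 rad
Superposition: θ = Σ θ_i = -7009/1200000 rad ≈ -0.005841 rad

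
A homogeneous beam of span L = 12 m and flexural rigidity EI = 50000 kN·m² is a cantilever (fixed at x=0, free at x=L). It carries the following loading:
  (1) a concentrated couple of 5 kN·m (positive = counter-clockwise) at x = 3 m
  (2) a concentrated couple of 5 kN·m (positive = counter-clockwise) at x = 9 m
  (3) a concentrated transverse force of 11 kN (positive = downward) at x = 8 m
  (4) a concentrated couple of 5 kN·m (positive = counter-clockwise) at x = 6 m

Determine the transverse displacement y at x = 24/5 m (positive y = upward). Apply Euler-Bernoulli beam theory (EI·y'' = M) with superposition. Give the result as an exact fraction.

Load 1 — applied couple M₀=5 kN·m at a=3 m (b=L-a=9):
  y_1 = M₀a(2x-a)/(2EI)  [x>a] = 5·3·(2·(24/5)-3)/(2·50000) = 99/100000 m
Load 2 — applied couple M₀=5 kN·m at a=9 m (b=L-a=3):
  y_2 = M₀x²/(2EI)  [x≤a] = 5·(24/5)²/(2·50000) = 18/15625 m
Load 3 — point force P=11 kN at a=8 m (b=L-a=4):
  y_3 = -Px²(3a-x)/(6EI)  [x≤a] = -11·(24/5)²·(3·8-(24/5))/(6·50000) = -6336/390625 m
Load 4 — applied couple M₀=5 kN·m at a=6 m (b=L-a=6):
  y_4 = M₀x²/(2EI)  [x≤a] = 5·(24/5)²/(2·50000) = 18/15625 m
Superposition: y = Σ y_i = -161577/12500000 m ≈ -0.012926 m

y(24/5) = -161577/12500000 m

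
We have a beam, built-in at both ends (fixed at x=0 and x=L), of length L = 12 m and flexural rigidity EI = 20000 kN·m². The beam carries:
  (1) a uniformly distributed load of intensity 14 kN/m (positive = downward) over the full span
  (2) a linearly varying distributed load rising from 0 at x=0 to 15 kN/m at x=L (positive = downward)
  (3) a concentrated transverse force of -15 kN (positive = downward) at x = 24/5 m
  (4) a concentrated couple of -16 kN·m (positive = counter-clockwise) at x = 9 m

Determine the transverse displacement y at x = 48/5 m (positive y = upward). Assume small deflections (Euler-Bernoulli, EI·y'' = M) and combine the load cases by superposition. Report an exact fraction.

Load 1 — uniform load w=14 kN/m over full span:
  y_1 = -wx²(L-x)²/(24EI) = -14·(48/5)²·(12-(48/5))²/(24·20000) = -6048/390625 m
Load 2 — triangular load w₀=15 kN/m (0→w₀ over full span):
  y_2 = -w₀x²(L-x)²(x+2L)/(120LEI) = -15·(48/5)²·(12-(48/5))²·((48/5)+2·12)/(120·12·20000) = -18144/1953125 m
Load 3 — point force P=-15 kN at a=24/5 m (b=L-a=36/5):
  y_3 = -Pa²(L-x)²(3bL-(3b+a)(L-x))/(6L³EI)  [x>a] = -(-15)·(24/5)²·(12-(48/5))²·(3·(36/5)·12-(3·(36/5)+(24/5))·(12-(48/5)))/(6·12³·20000) = 3672/1953125 m
Load 4 — applied couple M₀=-16 kN·m at a=9 m (b=L-a=3):
  y_4 = (R_Ax³/6 - M_Ax²/2 - M₀(x-a)²/2)/EI  [x>a] with R_A=-3/2, M_A=-5 = ((-3/2)·(48/5)³/6 - (-5)·(48/5)²/2 - (-16)·((48/5)-9)²/2)/20000 = 189/312500 m
Superposition: y = Σ y_i = -174123/7812500 m ≈ -0.022288 m

y(48/5) = -174123/7812500 m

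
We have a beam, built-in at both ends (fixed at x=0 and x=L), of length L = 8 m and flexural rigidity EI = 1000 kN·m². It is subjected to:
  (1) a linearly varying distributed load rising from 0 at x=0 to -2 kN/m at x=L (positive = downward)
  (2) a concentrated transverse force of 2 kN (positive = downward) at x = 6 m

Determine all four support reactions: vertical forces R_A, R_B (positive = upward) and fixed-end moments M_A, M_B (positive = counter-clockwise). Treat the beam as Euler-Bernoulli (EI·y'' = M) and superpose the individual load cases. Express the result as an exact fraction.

Load 1 — triangular load w₀=-2 kN/m (0→w₀ over full span):
  R_A = 3w₀L/20 = 3·(-2)·8/20 = -12/5 kN
  M_A = w₀L²/30 = (-2)·8²/30 = -64/15 kN·m
  R_B = 7w₀L/20 = 7·(-2)·8/20 = -28/5 kN
  M_B = -w₀L²/20 = -(-2)·8²/20 = 32/5 kN·m
Load 2 — point force P=2 kN at a=6 m (b=L-a=2):
  R_A = Pb²(3a+b)/L³ = 2·2²·(3·6+2)/8³ = 5/16 kN
  M_A = Pab²/L² = 2·6·2²/8² = 3/4 kN·m
  R_B = Pa²(a+3b)/L³ = 2·6²·(6+3·2)/8³ = 27/16 kN
  M_B = -Pa²b/L² = -2·6²·2/8² = -9/4 kN·m
Superposition: R_A = -167/80 kN, M_A = -211/60 kN·m, R_B = -313/80 kN, M_B = 83/20 kN·m

R_A = -167/80 kN, M_A = -211/60 kN·m, R_B = -313/80 kN, M_B = 83/20 kN·m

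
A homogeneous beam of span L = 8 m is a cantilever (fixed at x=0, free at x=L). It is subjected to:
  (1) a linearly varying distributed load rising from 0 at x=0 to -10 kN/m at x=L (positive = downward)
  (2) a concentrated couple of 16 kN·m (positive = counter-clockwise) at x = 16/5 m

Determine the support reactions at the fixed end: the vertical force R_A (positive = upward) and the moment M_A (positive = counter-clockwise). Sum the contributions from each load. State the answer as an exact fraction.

Load 1 — triangular load w₀=-10 kN/m (0→w₀ over full span):
  R_A = w₀L/2 = (-10)·8/2 = -40 kN
  M_A = w₀L²/3 = (-10)·8²/3 = -640/3 kN·m
Load 2 — applied couple M₀=16 kN·m at a=16/5 m (b=L-a=24/5):
  R_A = 0 kN
  M_A = -M₀ = -16 kN·m
Superposition: R_A = -40 kN, M_A = -688/3 kN·m

R_A = -40 kN, M_A = -688/3 kN·m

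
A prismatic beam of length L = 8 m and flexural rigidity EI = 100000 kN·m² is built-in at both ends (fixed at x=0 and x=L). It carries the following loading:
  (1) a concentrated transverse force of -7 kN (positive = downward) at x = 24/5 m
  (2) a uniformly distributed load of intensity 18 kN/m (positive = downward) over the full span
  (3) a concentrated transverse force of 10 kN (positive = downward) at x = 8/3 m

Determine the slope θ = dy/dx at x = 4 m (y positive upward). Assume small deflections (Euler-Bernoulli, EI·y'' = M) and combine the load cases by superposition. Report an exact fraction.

θ(4) = 1003/21093750 rad

Load 1 — point force P=-7 kN at a=24/5 m (b=L-a=16/5):
  θ_1 = -Pb²x(2aL-(3a+b)x)/(2L³EI)  [x≤a] = -(-7)·(16/5)²·4·(2·(24/5)·8-(3·(24/5)+(16/5))·4)/(2·8³·100000) = 7/390625 rad
Load 2 — uniform load w=18 kN/m over full span:
  θ_2 = -wx(L-x)(L-2x)/(12EI) = -18·4·(8-4)·(8-2·4)/(12·100000) = 0 rad
Load 3 — point force P=10 kN at a=8/3 m (b=L-a=16/3):
  θ_3 = Pa²(L-x)(2bL-(3b+a)(L-x))/(2L³EI)  [x>a] = 10·(8/3)²·(8-4)·(2·(16/3)·8-(3·(16/3)+(8/3))·(8-4))/(2·8³·100000) = 1/33750 rad
Superposition: θ = Σ θ_i = 1003/21093750 rad ≈ 0.000048 rad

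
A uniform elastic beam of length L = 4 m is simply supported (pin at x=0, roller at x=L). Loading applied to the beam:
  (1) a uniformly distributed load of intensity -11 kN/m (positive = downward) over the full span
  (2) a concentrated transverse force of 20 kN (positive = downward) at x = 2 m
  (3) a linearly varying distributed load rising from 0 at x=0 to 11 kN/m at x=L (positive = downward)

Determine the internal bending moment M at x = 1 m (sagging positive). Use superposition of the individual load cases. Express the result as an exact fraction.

M(1) = 3/8 kN·m

Load 1 — uniform load w=-11 kN/m over full span:
  M_1 = wx(L-x)/2 = (-11)·1·(4-1)/2 = -33/2 kN·m
Load 2 — point force P=20 kN at a=2 m (b=L-a=2):
  M_2 = Pbx/L  [x≤a] = 20·2·1/4 = 10 kN·m
Load 3 — triangular load w₀=11 kN/m (0→w₀ over full span):
  M_3 = w₀Lx/6 - w₀x³/(6L) = 11·4·1/6 - 11·1³/(6·4) = 55/8 kN·m
Superposition: M = Σ M_i = 3/8 kN·m ≈ 0.375000 kN·m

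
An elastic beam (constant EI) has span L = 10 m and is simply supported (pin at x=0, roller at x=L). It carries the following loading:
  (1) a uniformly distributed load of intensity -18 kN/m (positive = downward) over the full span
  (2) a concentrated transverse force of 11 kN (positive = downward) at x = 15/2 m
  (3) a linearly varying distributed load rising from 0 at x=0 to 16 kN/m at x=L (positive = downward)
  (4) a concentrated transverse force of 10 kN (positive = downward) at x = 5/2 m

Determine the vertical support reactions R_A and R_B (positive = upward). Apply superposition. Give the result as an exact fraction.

R_A = -637/12 kN, R_B = -311/12 kN

Load 1 — uniform load w=-18 kN/m over full span:
  R_A = wL/2 = (-18)·10/2 = -90 kN
  R_B = wL/2 = (-18)·10/2 = -90 kN
Load 2 — point force P=11 kN at a=15/2 m (b=L-a=5/2):
  R_A = Pb/L = 11·(5/2)/10 = 11/4 kN
  R_B = Pa/L = 11·(15/2)/10 = 33/4 kN
Load 3 — triangular load w₀=16 kN/m (0→w₀ over full span):
  R_A = w₀L/6 = 16·10/6 = 80/3 kN
  R_B = w₀L/3 = 16·10/3 = 160/3 kN
Load 4 — point force P=10 kN at a=5/2 m (b=L-a=15/2):
  R_A = Pb/L = 10·(15/2)/10 = 15/2 kN
  R_B = Pa/L = 10·(5/2)/10 = 5/2 kN
Superposition: R_A = -637/12 kN, R_B = -311/12 kN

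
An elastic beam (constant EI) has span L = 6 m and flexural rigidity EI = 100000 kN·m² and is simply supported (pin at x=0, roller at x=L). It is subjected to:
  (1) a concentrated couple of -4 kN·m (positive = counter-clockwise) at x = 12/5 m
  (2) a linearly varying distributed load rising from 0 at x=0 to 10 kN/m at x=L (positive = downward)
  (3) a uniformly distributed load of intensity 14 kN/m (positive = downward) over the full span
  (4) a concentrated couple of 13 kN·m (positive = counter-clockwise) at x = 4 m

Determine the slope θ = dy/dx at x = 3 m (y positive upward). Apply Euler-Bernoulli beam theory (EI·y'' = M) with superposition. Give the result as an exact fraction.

θ(3) = -1477/60000000 rad

Load 1 — applied couple M₀=-4 kN·m at a=12/5 m (b=L-a=18/5):
  θ_1 = (M₀x²/(2L)-M₀(x-a)+C₁)/EI  [x>a] with C₁=M₀(3b²-L²)/(6L)=-8/25 = ((-4)·3²/(2·6)-(-4)·(3-(12/5))+(-8/25))/100000 = -23/2500000 rad
Load 2 — triangular load w₀=10 kN/m (0→w₀ over full span):
  θ_2 = -w₀(7L⁴-30L²x²+15x⁴)/(360LEI) = -10·(7·6⁴-30·6²·3²+15·3⁴)/(360·6·100000) = -21/800000 rad
Load 3 — uniform load w=14 kN/m over full span:
  θ_3 = -w(L³-6Lx²+4x³)/(24EI) = -14·(6³-6·6·3²+4·3³)/(24·100000) = 0 rad
Load 4 — applied couple M₀=13 kN·m at a=4 m (b=L-a=2):
  θ_4 = (M₀x²/(2L)+C₁)/EI  [x≤a] with C₁=M₀(3b²-L²)/(6L)=-26/3 = (13·3²/(2·6)+(-26/3))/100000 = 13/1200000 rad
Superposition: θ = Σ θ_i = -1477/60000000 rad ≈ -0.000025 rad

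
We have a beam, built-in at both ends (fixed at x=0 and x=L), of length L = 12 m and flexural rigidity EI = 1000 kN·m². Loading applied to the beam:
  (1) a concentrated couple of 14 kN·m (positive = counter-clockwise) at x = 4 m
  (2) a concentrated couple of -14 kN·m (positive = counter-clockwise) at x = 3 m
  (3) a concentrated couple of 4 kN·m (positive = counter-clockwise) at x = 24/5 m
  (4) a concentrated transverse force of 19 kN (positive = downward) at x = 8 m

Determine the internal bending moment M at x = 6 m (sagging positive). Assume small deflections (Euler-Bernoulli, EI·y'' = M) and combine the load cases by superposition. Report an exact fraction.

M(6) = 99/10 kN·m

Load 1 — applied couple M₀=14 kN·m at a=4 m (b=L-a=8):
  M_1 = R_Ax - M_A - M₀  [x>a] with R_A=14/9, M_A=0 = (14/9)·6 - 0 - 14 = -14/3 kN·m
Load 2 — applied couple M₀=-14 kN·m at a=3 m (b=L-a=9):
  M_2 = R_Ax - M_A - M₀  [x>a] with R_A=-21/16, M_A=21/8 = (-21/16)·6 - (21/8) - (-14) = 7/2 kN·m
Load 3 — applied couple M₀=4 kN·m at a=24/5 m (b=L-a=36/5):
  M_3 = R_Ax - M_A - M₀  [x>a] with R_A=12/25, M_A=12/25 = (12/25)·6 - (12/25) - 4 = -8/5 kN·m
Load 4 — point force P=19 kN at a=8 m (b=L-a=4):
  M_4 = Pb²(3a+b)x/L³ - Pab²/L²  [x≤a] = 19·4²·(3·8+4)·6/12³ - 19·8·4²/12² = 38/3 kN·m
Superposition: M = Σ M_i = 99/10 kN·m ≈ 9.900000 kN·m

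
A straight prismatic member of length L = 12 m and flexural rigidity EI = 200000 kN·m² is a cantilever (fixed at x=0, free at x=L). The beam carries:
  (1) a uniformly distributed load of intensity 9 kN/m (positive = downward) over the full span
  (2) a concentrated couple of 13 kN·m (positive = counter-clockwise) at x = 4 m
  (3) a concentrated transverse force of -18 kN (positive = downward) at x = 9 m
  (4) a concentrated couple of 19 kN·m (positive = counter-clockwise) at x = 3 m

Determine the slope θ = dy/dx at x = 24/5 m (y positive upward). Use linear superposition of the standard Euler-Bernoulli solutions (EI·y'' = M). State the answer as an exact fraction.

Load 1 — uniform load w=9 kN/m over full span:
  θ_1 = -wx(x²-3Lx+3L²)/(6EI) = -9·(24/5)·((24/5)²-3·12·(24/5)+3·12²)/(6·200000) = -3969/390625 rad
Load 2 — applied couple M₀=13 kN·m at a=4 m (b=L-a=8):
  θ_2 = M₀a/EI  [x>a] = 13·4/200000 = 13/50000 rad
Load 3 — point force P=-18 kN at a=9 m (b=L-a=3):
  θ_3 = -Px(2a-x)/(2EI)  [x≤a] = -(-18)·(24/5)·(2·9-(24/5))/(2·200000) = 891/312500 rad
Load 4 — applied couple M₀=19 kN·m at a=3 m (b=L-a=9):
  θ_4 = M₀a/EI  [x>a] = 19·3/200000 = 57/200000 rad
Superposition: θ = Σ θ_i = -169111/25000000 rad ≈ -0.006764 rad

θ(24/5) = -169111/25000000 rad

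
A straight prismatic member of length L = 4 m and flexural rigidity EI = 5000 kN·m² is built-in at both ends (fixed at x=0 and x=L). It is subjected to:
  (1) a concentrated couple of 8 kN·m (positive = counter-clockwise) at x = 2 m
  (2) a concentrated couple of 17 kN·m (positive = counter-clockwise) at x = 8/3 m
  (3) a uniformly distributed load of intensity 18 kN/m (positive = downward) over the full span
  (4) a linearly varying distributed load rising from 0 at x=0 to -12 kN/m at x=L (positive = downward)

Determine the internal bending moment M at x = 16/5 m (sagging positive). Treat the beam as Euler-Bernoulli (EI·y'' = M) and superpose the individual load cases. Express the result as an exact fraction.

Load 1 — applied couple M₀=8 kN·m at a=2 m (b=L-a=2):
  M_1 = R_Ax - M_A - M₀  [x>a] with R_A=3, M_A=2 = 3·(16/5) - 2 - 8 = -2/5 kN·m
Load 2 — applied couple M₀=17 kN·m at a=8/3 m (b=L-a=4/3):
  M_2 = R_Ax - M_A - M₀  [x>a] with R_A=17/3, M_A=17/3 = (17/3)·(16/5) - (17/3) - 17 = -68/15 kN·m
Load 3 — uniform load w=18 kN/m over full span:
  M_3 = wLx/2 - wL²/12 - wx²/2 = 18·4·(16/5)/2 - 18·4²/12 - 18·(16/5)²/2 = -24/25 kN·m
Load 4 — triangular load w₀=-12 kN/m (0→w₀ over full span):
  M_4 = 3w₀Lx/20 - w₀L²/30 - w₀x³/(6L) = 3·(-12)·4·(16/5)/20 - (-12)·4²/30 - (-12)·(16/5)³/(6·4) = -32/125 kN·m
Superposition: M = Σ M_i = -2306/375 kN·m ≈ -6.149333 kN·m

M(16/5) = -2306/375 kN·m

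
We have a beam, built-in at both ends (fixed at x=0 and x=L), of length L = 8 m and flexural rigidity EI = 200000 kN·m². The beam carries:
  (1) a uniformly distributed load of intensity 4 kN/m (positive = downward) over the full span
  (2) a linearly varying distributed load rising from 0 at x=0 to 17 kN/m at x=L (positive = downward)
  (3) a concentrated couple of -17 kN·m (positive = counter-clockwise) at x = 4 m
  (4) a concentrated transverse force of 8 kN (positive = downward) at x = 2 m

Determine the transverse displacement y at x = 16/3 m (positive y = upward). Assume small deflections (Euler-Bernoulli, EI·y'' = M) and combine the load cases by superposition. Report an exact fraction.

Load 1 — uniform load w=4 kN/m over full span:
  y_1 = -wx²(L-x)²/(24EI) = -4·(16/3)²·(8-(16/3))²/(24·200000) = -128/759375 m
Load 2 — triangular load w₀=17 kN/m (0→w₀ over full span):
  y_2 = -w₀x²(L-x)²(x+2L)/(120LEI) = -17·(16/3)²·(8-(16/3))²·((16/3)+2·8)/(120·8·200000) = -4352/11390625 m
Load 3 — applied couple M₀=-17 kN·m at a=4 m (b=L-a=4):
  y_3 = (R_Ax³/6 - M_Ax²/2 - M₀(x-a)²/2)/EI  [x>a] with R_A=-51/16, M_A=-17/4 = ((-51/16)·(16/3)³/6 - (-17/4)·(16/3)²/2 - (-17)·((16/3)-4)²/2)/200000 = -17/675000 m
Load 4 — point force P=8 kN at a=2 m (b=L-a=6):
  y_4 = -Pa²(L-x)²(3bL-(3b+a)(L-x))/(6L³EI)  [x>a] = -8·2²·(8-(16/3))²·(3·6·8-(3·6+2)·(8-(16/3)))/(6·8³·200000) = -17/506250 m
Superposition: y = Σ y_i = -55531/91125000 m ≈ -0.000609 m

y(16/3) = -55531/91125000 m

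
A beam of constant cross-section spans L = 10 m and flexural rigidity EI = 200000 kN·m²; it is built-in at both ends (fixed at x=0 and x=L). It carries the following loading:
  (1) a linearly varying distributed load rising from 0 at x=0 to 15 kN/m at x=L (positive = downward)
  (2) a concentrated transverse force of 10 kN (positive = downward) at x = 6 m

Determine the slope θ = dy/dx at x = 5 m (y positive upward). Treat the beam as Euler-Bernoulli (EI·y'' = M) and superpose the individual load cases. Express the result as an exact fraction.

Load 1 — triangular load w₀=15 kN/m (0→w₀ over full span):
  θ_1 = -w₀(2x(L-x)(L-2x)(x+2L)+x²(L-x)²)/(120LEI) = -15·(2·5·(10-5)·(10-2·5)·(5+2·10)+5²·(10-5)²)/(120·10·200000) = -1/25600 rad
Load 2 — point force P=10 kN at a=6 m (b=L-a=4):
  θ_2 = -Pb²x(2aL-(3a+b)x)/(2L³EI)  [x≤a] = -10·4²·5·(2·6·10-(3·6+4)·5)/(2·10³·200000) = -1/50000 rad
Superposition: θ = Σ θ_i = -189/3200000 rad ≈ -0.000059 rad

θ(5) = -189/3200000 rad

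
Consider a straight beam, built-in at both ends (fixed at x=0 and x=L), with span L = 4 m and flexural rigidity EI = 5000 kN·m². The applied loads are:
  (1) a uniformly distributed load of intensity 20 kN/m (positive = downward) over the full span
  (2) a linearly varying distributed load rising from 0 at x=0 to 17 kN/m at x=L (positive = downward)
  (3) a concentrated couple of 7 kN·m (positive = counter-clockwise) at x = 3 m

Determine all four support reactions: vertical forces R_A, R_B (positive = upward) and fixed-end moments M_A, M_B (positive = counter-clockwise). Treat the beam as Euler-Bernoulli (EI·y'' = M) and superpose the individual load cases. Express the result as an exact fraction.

Load 1 — uniform load w=20 kN/m over full span:
  R_A = wL/2 = 20·4/2 = 40 kN
  M_A = wL²/12 = 20·4²/12 = 80/3 kN·m
  R_B = wL/2 = 20·4/2 = 40 kN
  M_B = -wL²/12 = -20·4²/12 = -80/3 kN·m
Load 2 — triangular load w₀=17 kN/m (0→w₀ over full span):
  R_A = 3w₀L/20 = 3·17·4/20 = 51/5 kN
  M_A = w₀L²/30 = 17·4²/30 = 136/15 kN·m
  R_B = 7w₀L/20 = 7·17·4/20 = 119/5 kN
  M_B = -w₀L²/20 = -17·4²/20 = -68/5 kN·m
Load 3 — applied couple M₀=7 kN·m at a=3 m (b=L-a=1):
  R_A = 6M₀ab/L³ = 6·7·3·1/4³ = 63/32 kN
  M_A = M₀b(2a-b)/L² = 7·1·(2·3-1)/4² = 35/16 kN·m
  R_B = -6M₀ab/L³ = -6·7·3·1/4³ = -63/32 kN
  M_B = M₀a(2b-a)/L² = 7·3·(2·1-3)/4² = -21/16 kN·m
Superposition: R_A = 8347/160 kN, M_A = 9101/240 kN·m, R_B = 9893/160 kN, M_B = -9979/240 kN·m

R_A = 8347/160 kN, M_A = 9101/240 kN·m, R_B = 9893/160 kN, M_B = -9979/240 kN·m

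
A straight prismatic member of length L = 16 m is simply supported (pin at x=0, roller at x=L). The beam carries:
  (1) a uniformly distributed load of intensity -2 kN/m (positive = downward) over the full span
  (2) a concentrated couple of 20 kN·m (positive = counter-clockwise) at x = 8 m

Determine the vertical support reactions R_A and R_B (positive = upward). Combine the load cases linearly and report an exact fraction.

R_A = -59/4 kN, R_B = -69/4 kN

Load 1 — uniform load w=-2 kN/m over full span:
  R_A = wL/2 = (-2)·16/2 = -16 kN
  R_B = wL/2 = (-2)·16/2 = -16 kN
Load 2 — applied couple M₀=20 kN·m at a=8 m (b=L-a=8):
  R_A = M₀/L = 20/16 = 5/4 kN
  R_B = -M₀/L = -20/16 = -5/4 kN
Superposition: R_A = -59/4 kN, R_B = -69/4 kN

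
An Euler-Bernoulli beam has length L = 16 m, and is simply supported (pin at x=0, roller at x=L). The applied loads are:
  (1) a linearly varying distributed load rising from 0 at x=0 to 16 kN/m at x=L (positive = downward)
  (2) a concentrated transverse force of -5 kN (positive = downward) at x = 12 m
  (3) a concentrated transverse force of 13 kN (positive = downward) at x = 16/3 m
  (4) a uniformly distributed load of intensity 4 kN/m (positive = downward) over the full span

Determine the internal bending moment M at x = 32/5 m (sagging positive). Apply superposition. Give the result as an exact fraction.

M(32/5) = 48232/125 kN·m

Load 1 — triangular load w₀=16 kN/m (0→w₀ over full span):
  M_1 = w₀Lx/6 - w₀x³/(6L) = 16·16·(32/5)/6 - 16·(32/5)³/(6·16) = 28672/125 kN·m
Load 2 — point force P=-5 kN at a=12 m (b=L-a=4):
  M_2 = Pbx/L  [x≤a] = (-5)·4·(32/5)/16 = -8 kN·m
Load 3 — point force P=13 kN at a=16/3 m (b=L-a=32/3):
  M_3 = Pa(L-x)/L  [x>a] = 13·(16/3)·(16-(32/5))/16 = 208/5 kN·m
Load 4 — uniform load w=4 kN/m over full span:
  M_4 = wx(L-x)/2 = 4·(32/5)·(16-(32/5))/2 = 3072/25 kN·m
Superposition: M = Σ M_i = 48232/125 kN·m ≈ 385.856000 kN·m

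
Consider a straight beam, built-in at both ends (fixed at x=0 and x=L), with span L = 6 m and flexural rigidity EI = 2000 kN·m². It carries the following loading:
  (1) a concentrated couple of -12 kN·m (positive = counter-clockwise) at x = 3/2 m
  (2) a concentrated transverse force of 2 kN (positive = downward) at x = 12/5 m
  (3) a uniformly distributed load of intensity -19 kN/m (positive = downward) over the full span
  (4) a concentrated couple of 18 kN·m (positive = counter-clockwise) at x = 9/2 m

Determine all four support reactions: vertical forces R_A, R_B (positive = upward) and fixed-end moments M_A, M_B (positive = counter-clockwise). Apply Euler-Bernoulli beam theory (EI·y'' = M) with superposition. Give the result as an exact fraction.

R_A = -54579/1000 kN, M_A = -47397/1000 kN·m, R_B = -57421/1000 kN, M_B = 48723/1000 kN·m

Load 1 — applied couple M₀=-12 kN·m at a=3/2 m (b=L-a=9/2):
  R_A = 6M₀ab/L³ = 6·(-12)·(3/2)·(9/2)/6³ = -9/4 kN
  M_A = M₀b(2a-b)/L² = (-12)·(9/2)·(2·(3/2)-(9/2))/6² = 9/4 kN·m
  R_B = -6M₀ab/L³ = -6·(-12)·(3/2)·(9/2)/6³ = 9/4 kN
  M_B = M₀a(2b-a)/L² = (-12)·(3/2)·(2·(9/2)-(3/2))/6² = -15/4 kN·m
Load 2 — point force P=2 kN at a=12/5 m (b=L-a=18/5):
  R_A = Pb²(3a+b)/L³ = 2·(18/5)²·(3·(12/5)+(18/5))/6³ = 162/125 kN
  M_A = Pab²/L² = 2·(12/5)·(18/5)²/6² = 216/125 kN·m
  R_B = Pa²(a+3b)/L³ = 2·(12/5)²·((12/5)+3·(18/5))/6³ = 88/125 kN
  M_B = -Pa²b/L² = -2·(12/5)²·(18/5)/6² = -144/125 kN·m
Load 3 — uniform load w=-19 kN/m over full span:
  R_A = wL/2 = (-19)·6/2 = -57 kN
  M_A = wL²/12 = (-19)·6²/12 = -57 kN·m
  R_B = wL/2 = (-19)·6/2 = -57 kN
  M_B = -wL²/12 = -(-19)·6²/12 = 57 kN·m
Load 4 — applied couple M₀=18 kN·m at a=9/2 m (b=L-a=3/2):
  R_A = 6M₀ab/L³ = 6·18·(9/2)·(3/2)/6³ = 27/8 kN
  M_A = M₀b(2a-b)/L² = 18·(3/2)·(2·(9/2)-(3/2))/6² = 45/8 kN·m
  R_B = -6M₀ab/L³ = -6·18·(9/2)·(3/2)/6³ = -27/8 kN
  M_B = M₀a(2b-a)/L² = 18·(9/2)·(2·(3/2)-(9/2))/6² = -27/8 kN·m
Superposition: R_A = -54579/1000 kN, M_A = -47397/1000 kN·m, R_B = -57421/1000 kN, M_B = 48723/1000 kN·m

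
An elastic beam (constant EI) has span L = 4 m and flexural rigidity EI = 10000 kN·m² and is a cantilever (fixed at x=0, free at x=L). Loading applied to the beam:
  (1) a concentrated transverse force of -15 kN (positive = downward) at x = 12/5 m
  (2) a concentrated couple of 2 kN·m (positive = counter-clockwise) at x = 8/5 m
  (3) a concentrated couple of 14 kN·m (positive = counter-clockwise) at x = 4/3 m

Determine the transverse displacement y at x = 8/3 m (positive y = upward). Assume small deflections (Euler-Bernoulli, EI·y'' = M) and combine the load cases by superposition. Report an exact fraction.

y(8/3) = 581/46875 m

Load 1 — point force P=-15 kN at a=12/5 m (b=L-a=8/5):
  y_1 = -Pa²(3x-a)/(6EI)  [x>a] = -(-15)·(12/5)²·(3·(8/3)-(12/5))/(6·10000) = 126/15625 m
Load 2 — applied couple M₀=2 kN·m at a=8/5 m (b=L-a=12/5):
  y_2 = M₀a(2x-a)/(2EI)  [x>a] = 2·(8/5)·(2·(8/3)-(8/5))/(2·10000) = 28/46875 m
Load 3 — applied couple M₀=14 kN·m at a=4/3 m (b=L-a=8/3):
  y_3 = M₀a(2x-a)/(2EI)  [x>a] = 14·(4/3)·(2·(8/3)-(4/3))/(2·10000) = 7/1875 m
Superposition: y = Σ y_i = 581/46875 m ≈ 0.012395 m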